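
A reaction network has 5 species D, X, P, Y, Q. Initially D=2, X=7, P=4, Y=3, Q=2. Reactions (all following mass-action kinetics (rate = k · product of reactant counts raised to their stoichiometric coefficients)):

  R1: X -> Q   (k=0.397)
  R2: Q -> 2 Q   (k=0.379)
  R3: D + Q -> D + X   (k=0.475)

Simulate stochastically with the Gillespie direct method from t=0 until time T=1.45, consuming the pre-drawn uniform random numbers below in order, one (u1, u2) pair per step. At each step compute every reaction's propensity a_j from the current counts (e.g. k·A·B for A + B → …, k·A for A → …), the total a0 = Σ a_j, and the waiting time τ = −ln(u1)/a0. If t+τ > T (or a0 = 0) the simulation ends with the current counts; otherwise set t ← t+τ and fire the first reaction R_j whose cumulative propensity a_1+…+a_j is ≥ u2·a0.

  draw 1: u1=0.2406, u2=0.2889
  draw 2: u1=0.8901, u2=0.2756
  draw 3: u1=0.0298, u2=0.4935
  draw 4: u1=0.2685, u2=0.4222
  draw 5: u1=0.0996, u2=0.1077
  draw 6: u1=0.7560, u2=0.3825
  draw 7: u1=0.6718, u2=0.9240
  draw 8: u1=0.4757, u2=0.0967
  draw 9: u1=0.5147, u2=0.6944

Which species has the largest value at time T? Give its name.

t=0.000: D=2 X=7 P=4 Y=3 Q=2
Draw 1: a1=2.779, a2=0.758, a3=1.900, a0=5.437; τ=−ln(0.2406)/5.437=0.262 → t=0.262; u2·a0=0.2889·5.437=1.571 ≤ a1=2.779 → R1 fires; D=2 X=6 P=4 Y=3 Q=3
Draw 2: a1=2.382, a2=1.137, a3=2.850, a0=6.369; τ=−ln(0.8901)/6.369=0.018 → t=0.280; u2·a0=0.2756·6.369=1.755 ≤ a1=2.382 → R1 fires; D=2 X=5 P=4 Y=3 Q=4
Draw 3: a1=1.985, a2=1.516, a3=3.800, a0=7.301; τ=−ln(0.0298)/7.301=0.481 → t=0.762; u2·a0=0.4935·7.301=3.603; a1+a2=3.501 < 3.603 ≤ a1+…+a3=7.301 → R3 fires; D=2 X=6 P=4 Y=3 Q=3
Draw 4: a1=2.382, a2=1.137, a3=2.850, a0=6.369; τ=−ln(0.2685)/6.369=0.206 → t=0.968; u2·a0=0.4222·6.369=2.689; a1=2.382 < 2.689 ≤ a1+a2=3.519 → R2 fires; D=2 X=6 P=4 Y=3 Q=4
Draw 5: a1=2.382, a2=1.516, a3=3.800, a0=7.698; τ=−ln(0.0996)/7.698=0.300 → t=1.268; u2·a0=0.1077·7.698=0.829 ≤ a1=2.382 → R1 fires; D=2 X=5 P=4 Y=3 Q=5
Draw 6: a1=1.985, a2=1.895, a3=4.750, a0=8.630; τ=−ln(0.7560)/8.630=0.032 → t=1.300; u2·a0=0.3825·8.630=3.301; a1=1.985 < 3.301 ≤ a1+a2=3.880 → R2 fires; D=2 X=5 P=4 Y=3 Q=6
Draw 7: a1=1.985, a2=2.274, a3=5.700, a0=9.959; τ=−ln(0.6718)/9.959=0.040 → t=1.340; u2·a0=0.9240·9.959=9.202; a1+a2=4.259 < 9.202 ≤ a1+…+a3=9.959 → R3 fires; D=2 X=6 P=4 Y=3 Q=5
Draw 8: a1=2.382, a2=1.895, a3=4.750, a0=9.027; τ=−ln(0.4757)/9.027=0.082 → t=1.422; u2·a0=0.0967·9.027=0.873 ≤ a1=2.382 → R1 fires; D=2 X=5 P=4 Y=3 Q=6
Draw 9: a1=1.985, a2=2.274, a3=5.700, a0=9.959; τ=−ln(0.5147)/9.959=0.067 → t=1.489 > T=1.45: stop.
At T=1.45: D=2 X=5 P=4 Y=3 Q=6; the largest is Q.

Dominant species at T: Q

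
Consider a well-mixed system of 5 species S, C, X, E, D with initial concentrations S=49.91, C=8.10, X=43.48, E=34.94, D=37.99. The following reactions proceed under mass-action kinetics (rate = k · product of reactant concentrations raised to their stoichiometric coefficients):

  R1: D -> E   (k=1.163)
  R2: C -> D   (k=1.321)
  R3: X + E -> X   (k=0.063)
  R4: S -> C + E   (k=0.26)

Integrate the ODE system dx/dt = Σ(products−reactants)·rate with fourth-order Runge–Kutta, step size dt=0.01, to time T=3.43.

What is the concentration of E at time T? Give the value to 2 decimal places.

E at T = 5.69

RK4 with dt=0.01: 343 steps to T=3.43. Trajectory (selected grid times):
t=0.00: S=49.91 C=8.10 X=43.48 E=34.94 D=37.99
t=0.38: S=45.21 C=8.58 X=43.48 E=23.93 D=27.83
t=0.76: S=40.96 C=8.52 X=43.48 E=17.61 D=21.37
t=1.14: S=37.11 C=8.18 X=43.48 E=13.74 D=17.13
t=1.52: S=33.62 C=7.68 X=43.48 E=11.22 D=14.22
t=1.91: S=30.38 C=7.11 X=43.48 E=9.43 D=12.09
t=2.29: S=27.52 C=6.54 X=43.48 E=8.15 D=10.53
t=2.67: S=24.93 C=5.99 X=43.48 E=7.16 D=9.30
t=3.05: S=22.58 C=5.46 X=43.48 E=6.36 D=8.29
t=3.43: S=20.46 C=4.97 X=43.48 E=5.69 D=7.44
Read off E at T=3.43: 5.69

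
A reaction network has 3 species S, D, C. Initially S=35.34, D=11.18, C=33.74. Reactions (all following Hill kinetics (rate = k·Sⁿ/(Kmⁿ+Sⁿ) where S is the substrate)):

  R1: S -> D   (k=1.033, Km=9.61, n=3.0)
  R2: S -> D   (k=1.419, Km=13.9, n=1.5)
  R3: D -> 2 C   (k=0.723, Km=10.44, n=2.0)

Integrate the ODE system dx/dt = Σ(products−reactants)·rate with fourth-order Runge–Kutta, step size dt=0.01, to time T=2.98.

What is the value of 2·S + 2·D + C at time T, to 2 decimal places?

Check how each reaction changes W = 2·S + 2·D + C (weight of products minus weight of reactants):
R1: S -> D: (2·1) − (2·1) = 2 − 2 = 0
R2: S -> D: (2·1) − (2·1) = 2 − 2 = 0
R3: D -> 2 C: (1·2) − (2·1) = 2 − 2 = 0
Every reaction leaves W unchanged, so W is conserved and no simulation is needed: W(T) = W(0) = 2·35.34 + 2·11.18 + 33.74 = 126.78

Value at T = 126.78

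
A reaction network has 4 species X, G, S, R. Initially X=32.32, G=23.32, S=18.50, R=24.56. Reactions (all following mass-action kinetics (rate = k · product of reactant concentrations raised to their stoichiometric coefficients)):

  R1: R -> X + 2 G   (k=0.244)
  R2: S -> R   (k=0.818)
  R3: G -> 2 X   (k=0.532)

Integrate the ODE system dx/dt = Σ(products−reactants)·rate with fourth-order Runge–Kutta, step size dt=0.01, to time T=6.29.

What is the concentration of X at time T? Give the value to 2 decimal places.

X at T = 209.50

RK4 with dt=0.01: 629 steps to T=6.29. Trajectory (selected grid times):
t=0.00: X=32.32 G=23.32 S=18.50 R=24.56
t=0.70: X=54.34 G=23.73 S=10.44 R=28.06
t=1.40: X=77.08 G=24.37 S=5.89 R=27.80
t=2.10: X=99.90 G=24.44 S=3.32 R=25.78
t=2.80: X=122.08 G=23.79 S=1.87 R=23.05
t=3.49: X=142.76 G=22.55 S=1.06 R=20.21
t=4.19: X=162.17 G=20.88 S=0.60 R=17.46
t=4.89: X=179.79 G=18.99 S=0.34 R=14.96
t=5.59: X=195.56 G=17.01 S=0.19 R=12.75
t=6.29: X=209.50 G=15.06 S=0.11 R=10.82
Read off X at T=6.29: 209.50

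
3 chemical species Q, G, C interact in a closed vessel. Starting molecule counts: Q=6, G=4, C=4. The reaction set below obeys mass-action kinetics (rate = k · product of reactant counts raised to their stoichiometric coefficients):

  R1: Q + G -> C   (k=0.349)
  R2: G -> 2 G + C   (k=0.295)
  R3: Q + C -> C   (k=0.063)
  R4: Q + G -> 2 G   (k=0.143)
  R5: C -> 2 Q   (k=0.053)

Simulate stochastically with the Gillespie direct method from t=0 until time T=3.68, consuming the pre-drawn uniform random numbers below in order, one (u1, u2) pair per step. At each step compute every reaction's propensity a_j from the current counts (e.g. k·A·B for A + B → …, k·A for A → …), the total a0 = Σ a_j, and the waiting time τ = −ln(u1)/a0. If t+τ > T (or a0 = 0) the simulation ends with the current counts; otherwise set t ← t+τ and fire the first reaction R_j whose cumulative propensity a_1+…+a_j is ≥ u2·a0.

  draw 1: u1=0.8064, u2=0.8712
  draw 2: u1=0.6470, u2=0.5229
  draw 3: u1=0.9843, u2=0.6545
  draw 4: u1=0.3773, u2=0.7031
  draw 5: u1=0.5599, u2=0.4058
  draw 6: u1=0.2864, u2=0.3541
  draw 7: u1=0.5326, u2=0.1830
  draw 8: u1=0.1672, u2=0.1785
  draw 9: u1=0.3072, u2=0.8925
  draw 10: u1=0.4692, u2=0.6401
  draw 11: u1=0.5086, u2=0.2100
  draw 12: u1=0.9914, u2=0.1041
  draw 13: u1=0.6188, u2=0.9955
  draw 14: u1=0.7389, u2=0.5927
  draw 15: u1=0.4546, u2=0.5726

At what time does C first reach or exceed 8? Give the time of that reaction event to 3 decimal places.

t=0.000: Q=6 G=4 C=4
Draw 1: a1=8.376, a2=1.180, a3=1.512, a4=3.432, a5=0.212, a0=14.712; τ=−ln(0.8064)/14.712=0.015 → t=0.015; u2·a0=0.8712·14.712=12.817; a1+…+a3=11.068 < 12.817 ≤ a1+…+a4=14.500 → R4 fires; Q=5 G=5 C=4
Draw 2: a1=8.725, a2=1.475, a3=1.260, a4=3.575, a5=0.212, a0=15.247; τ=−ln(0.6470)/15.247=0.029 → t=0.043; u2·a0=0.5229·15.247=7.973 ≤ a1=8.725 → R1 fires; Q=4 G=4 C=5
Draw 3: a1=5.584, a2=1.180, a3=1.260, a4=2.288, a5=0.265, a0=10.577; τ=−ln(0.9843)/10.577=0.001 → t=0.045; u2·a0=0.6545·10.577=6.923; a1+a2=6.764 < 6.923 ≤ a1+…+a3=8.024 → R3 fires; Q=3 G=4 C=5
Draw 4: a1=4.188, a2=1.180, a3=0.945, a4=1.716, a5=0.265, a0=8.294; τ=−ln(0.3773)/8.294=0.118 → t=0.162; u2·a0=0.7031·8.294=5.832; a1+a2=5.368 < 5.832 ≤ a1+…+a3=6.313 → R3 fires; Q=2 G=4 C=5
Draw 5: a1=2.792, a2=1.180, a3=0.630, a4=1.144, a5=0.265, a0=6.011; τ=−ln(0.5599)/6.011=0.096 → t=0.259; u2·a0=0.4058·6.011=2.439 ≤ a1=2.792 → R1 fires; Q=1 G=3 C=6
Draw 6: a1=1.047, a2=0.885, a3=0.378, a4=0.429, a5=0.318, a0=3.057; τ=−ln(0.2864)/3.057=0.409 → t=0.668; u2·a0=0.3541·3.057=1.082; a1=1.047 < 1.082 ≤ a1+a2=1.932 → R2 fires; Q=1 G=4 C=7
Draw 7: a1=1.396, a2=1.180, a3=0.441, a4=0.572, a5=0.371, a0=3.960; τ=−ln(0.5326)/3.960=0.159 → t=0.827; u2·a0=0.1830·3.960=0.725 ≤ a1=1.396 → R1 fires; Q=0 G=3 C=8
Draw 8: a1=0.000, a2=0.885, a3=0.000, a4=0.000, a5=0.424, a0=1.309; τ=−ln(0.1672)/1.309=1.366 → t=2.193; u2·a0=0.1785·1.309=0.234; a1=0.000 < 0.234 ≤ a1+a2=0.885 → R2 fires; Q=0 G=4 C=9
Draw 9: a1=0.000, a2=1.180, a3=0.000, a4=0.000, a5=0.477, a0=1.657; τ=−ln(0.3072)/1.657=0.712 → t=2.905; u2·a0=0.8925·1.657=1.479; a1+…+a4=1.180 < 1.479 ≤ a1+…+a5=1.657 → R5 fires; Q=2 G=4 C=8
Draw 10: a1=2.792, a2=1.180, a3=1.008, a4=1.144, a5=0.424, a0=6.548; τ=−ln(0.4692)/6.548=0.116 → t=3.021; u2·a0=0.6401·6.548=4.191; a1+a2=3.972 < 4.191 ≤ a1+…+a3=4.980 → R3 fires; Q=1 G=4 C=8
Draw 11: a1=1.396, a2=1.180, a3=0.504, a4=0.572, a5=0.424, a0=4.076; τ=−ln(0.5086)/4.076=0.166 → t=3.187; u2·a0=0.2100·4.076=0.856 ≤ a1=1.396 → R1 fires; Q=0 G=3 C=9
Draw 12: a1=0.000, a2=0.885, a3=0.000, a4=0.000, a5=0.477, a0=1.362; τ=−ln(0.9914)/1.362=0.006 → t=3.193; u2·a0=0.1041·1.362=0.142; a1=0.000 < 0.142 ≤ a1+a2=0.885 → R2 fires; Q=0 G=4 C=10
Draw 13: a1=0.000, a2=1.180, a3=0.000, a4=0.000, a5=0.530, a0=1.710; τ=−ln(0.6188)/1.710=0.281 → t=3.474; u2·a0=0.9955·1.710=1.702; a1+…+a4=1.180 < 1.702 ≤ a1+…+a5=1.710 → R5 fires; Q=2 G=4 C=9
Draw 14: a1=2.792, a2=1.180, a3=1.134, a4=1.144, a5=0.477, a0=6.727; τ=−ln(0.7389)/6.727=0.045 → t=3.519; u2·a0=0.5927·6.727=3.987; a1+a2=3.972 < 3.987 ≤ a1+…+a3=5.106 → R3 fires; Q=1 G=4 C=9
Draw 15: a1=1.396, a2=1.180, a3=0.567, a4=0.572, a5=0.477, a0=4.192; τ=−ln(0.4546)/4.192=0.188 → t=3.707 > T=3.68: stop.
C first becomes ≥ 8 when it reaches 8 at the event at t=0.827.

Threshold first reached at t = 0.827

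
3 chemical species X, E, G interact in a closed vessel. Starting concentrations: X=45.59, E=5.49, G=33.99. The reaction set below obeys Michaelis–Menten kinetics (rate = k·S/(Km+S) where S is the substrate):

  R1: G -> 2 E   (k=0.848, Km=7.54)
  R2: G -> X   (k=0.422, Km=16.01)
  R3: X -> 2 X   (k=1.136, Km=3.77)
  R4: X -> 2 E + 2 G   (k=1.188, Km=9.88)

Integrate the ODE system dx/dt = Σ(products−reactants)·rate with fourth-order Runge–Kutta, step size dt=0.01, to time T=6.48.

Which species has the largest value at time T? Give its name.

RK4 with dt=0.01: 648 steps to T=6.48. Trajectory (selected grid times):
t=0.00: X=45.59 E=5.49 G=33.99
t=0.72: X=45.85 E=7.90 G=34.69
t=1.44: X=46.11 E=10.31 G=35.39
t=2.16: X=46.37 E=12.73 G=36.08
t=2.88: X=46.63 E=15.15 G=36.78
t=3.60: X=46.90 E=17.58 G=37.47
t=4.32: X=47.16 E=20.01 G=38.16
t=5.04: X=47.42 E=22.45 G=38.85
t=5.76: X=47.69 E=24.89 G=39.54
t=6.48: X=47.96 E=27.33 G=40.23
At T=6.48: X=47.96 E=27.33 G=40.23; the largest is X.

Dominant species at T: X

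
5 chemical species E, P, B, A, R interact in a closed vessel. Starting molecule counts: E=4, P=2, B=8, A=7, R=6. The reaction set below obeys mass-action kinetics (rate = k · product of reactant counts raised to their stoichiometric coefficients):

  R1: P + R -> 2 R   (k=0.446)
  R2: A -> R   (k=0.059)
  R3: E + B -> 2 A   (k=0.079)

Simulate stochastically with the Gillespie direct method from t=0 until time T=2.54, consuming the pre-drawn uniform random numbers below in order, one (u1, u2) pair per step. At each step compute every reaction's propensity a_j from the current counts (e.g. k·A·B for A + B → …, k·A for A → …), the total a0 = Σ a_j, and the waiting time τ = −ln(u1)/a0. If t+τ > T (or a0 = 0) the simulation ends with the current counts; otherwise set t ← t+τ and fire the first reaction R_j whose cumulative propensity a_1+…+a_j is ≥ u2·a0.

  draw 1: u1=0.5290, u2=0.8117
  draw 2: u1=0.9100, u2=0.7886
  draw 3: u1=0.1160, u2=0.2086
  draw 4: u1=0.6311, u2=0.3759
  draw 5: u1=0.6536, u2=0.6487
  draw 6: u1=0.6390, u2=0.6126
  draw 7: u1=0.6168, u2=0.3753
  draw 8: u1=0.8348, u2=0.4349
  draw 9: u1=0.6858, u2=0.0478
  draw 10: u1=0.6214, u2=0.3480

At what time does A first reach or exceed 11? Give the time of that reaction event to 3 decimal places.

t=0.000: E=4 P=2 B=8 A=7 R=6
Draw 1: a1=5.352, a2=0.413, a3=2.528, a0=8.293; τ=−ln(0.5290)/8.293=0.077 → t=0.077; u2·a0=0.8117·8.293=6.731; a1+a2=5.765 < 6.731 ≤ a1+…+a3=8.293 → R3 fires; E=3 P=2 B=7 A=9 R=6
Draw 2: a1=5.352, a2=0.531, a3=1.659, a0=7.542; τ=−ln(0.9100)/7.542=0.013 → t=0.089; u2·a0=0.7886·7.542=5.948; a1+a2=5.883 < 5.948 ≤ a1+…+a3=7.542 → R3 fires; E=2 P=2 B=6 A=11 R=6
Draw 3: a1=5.352, a2=0.649, a3=0.948, a0=6.949; τ=−ln(0.1160)/6.949=0.310 → t=0.399; u2·a0=0.2086·6.949=1.450 ≤ a1=5.352 → R1 fires; E=2 P=1 B=6 A=11 R=7
Draw 4: a1=3.122, a2=0.649, a3=0.948, a0=4.719; τ=−ln(0.6311)/4.719=0.098 → t=0.497; u2·a0=0.3759·4.719=1.774 ≤ a1=3.122 → R1 fires; E=2 P=0 B=6 A=11 R=8
Draw 5: a1=0.000, a2=0.649, a3=0.948, a0=1.597; τ=−ln(0.6536)/1.597=0.266 → t=0.763; u2·a0=0.6487·1.597=1.036; a1+a2=0.649 < 1.036 ≤ a1+…+a3=1.597 → R3 fires; E=1 P=0 B=5 A=13 R=8
Draw 6: a1=0.000, a2=0.767, a3=0.395, a0=1.162; τ=−ln(0.6390)/1.162=0.385 → t=1.149; u2·a0=0.6126·1.162=0.712; a1=0.000 < 0.712 ≤ a1+a2=0.767 → R2 fires; E=1 P=0 B=5 A=12 R=9
Draw 7: a1=0.000, a2=0.708, a3=0.395, a0=1.103; τ=−ln(0.6168)/1.103=0.438 → t=1.587; u2·a0=0.3753·1.103=0.414; a1=0.000 < 0.414 ≤ a1+a2=0.708 → R2 fires; E=1 P=0 B=5 A=11 R=10
Draw 8: a1=0.000, a2=0.649, a3=0.395, a0=1.044; τ=−ln(0.8348)/1.044=0.173 → t=1.760; u2·a0=0.4349·1.044=0.454; a1=0.000 < 0.454 ≤ a1+a2=0.649 → R2 fires; E=1 P=0 B=5 A=10 R=11
Draw 9: a1=0.000, a2=0.590, a3=0.395, a0=0.985; τ=−ln(0.6858)/0.985=0.383 → t=2.142; u2·a0=0.0478·0.985=0.047; a1=0.000 < 0.047 ≤ a1+a2=0.590 → R2 fires; E=1 P=0 B=5 A=9 R=12
Draw 10: a1=0.000, a2=0.531, a3=0.395, a0=0.926; τ=−ln(0.6214)/0.926=0.514 → t=2.656 > T=2.54: stop.
A first becomes ≥ 11 when it reaches 11 at the event at t=0.089.

Threshold first reached at t = 0.089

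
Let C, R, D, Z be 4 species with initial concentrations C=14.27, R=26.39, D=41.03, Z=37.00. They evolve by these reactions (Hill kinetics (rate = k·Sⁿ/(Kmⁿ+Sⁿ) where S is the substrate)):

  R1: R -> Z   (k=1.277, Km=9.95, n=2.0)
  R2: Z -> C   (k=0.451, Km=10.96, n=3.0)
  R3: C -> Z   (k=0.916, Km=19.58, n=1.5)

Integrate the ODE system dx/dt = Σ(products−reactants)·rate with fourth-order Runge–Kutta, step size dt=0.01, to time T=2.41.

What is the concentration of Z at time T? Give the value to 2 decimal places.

Z at T = 39.45

RK4 with dt=0.01: 241 steps to T=2.41. Trajectory (selected grid times):
t=0.00: C=14.27 R=26.39 D=41.03 Z=37.00
t=0.27: C=14.29 R=26.09 D=41.03 Z=37.28
t=0.54: C=14.32 R=25.79 D=41.03 Z=37.55
t=0.80: C=14.34 R=25.50 D=41.03 Z=37.82
t=1.07: C=14.36 R=25.20 D=41.03 Z=38.10
t=1.34: C=14.39 R=24.90 D=41.03 Z=38.37
t=1.61: C=14.41 R=24.61 D=41.03 Z=38.64
t=1.87: C=14.43 R=24.32 D=41.03 Z=38.91
t=2.14: C=14.46 R=24.03 D=41.03 Z=39.18
t=2.41: C=14.48 R=23.73 D=41.03 Z=39.45
Read off Z at T=2.41: 39.45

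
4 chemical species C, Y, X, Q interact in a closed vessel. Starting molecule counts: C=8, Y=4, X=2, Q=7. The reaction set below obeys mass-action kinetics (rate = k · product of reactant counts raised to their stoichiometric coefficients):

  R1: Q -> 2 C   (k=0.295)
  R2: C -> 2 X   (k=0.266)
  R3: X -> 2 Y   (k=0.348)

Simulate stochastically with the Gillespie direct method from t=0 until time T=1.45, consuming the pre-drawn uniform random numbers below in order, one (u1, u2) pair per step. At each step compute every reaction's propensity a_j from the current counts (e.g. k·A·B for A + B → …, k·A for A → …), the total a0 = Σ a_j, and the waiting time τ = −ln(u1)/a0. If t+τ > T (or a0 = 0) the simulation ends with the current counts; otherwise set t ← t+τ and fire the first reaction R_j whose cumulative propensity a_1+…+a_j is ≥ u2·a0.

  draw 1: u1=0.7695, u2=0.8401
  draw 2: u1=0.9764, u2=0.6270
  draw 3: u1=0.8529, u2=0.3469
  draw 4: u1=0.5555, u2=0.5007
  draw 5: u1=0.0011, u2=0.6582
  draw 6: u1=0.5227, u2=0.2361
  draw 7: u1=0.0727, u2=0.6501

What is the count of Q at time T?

t=0.000: C=8 Y=4 X=2 Q=7
Draw 1: a1=2.065, a2=2.128, a3=0.696, a0=4.889; τ=−ln(0.7695)/4.889=0.054 → t=0.054; u2·a0=0.8401·4.889=4.107; a1=2.065 < 4.107 ≤ a1+a2=4.193 → R2 fires; C=7 Y=4 X=4 Q=7
Draw 2: a1=2.065, a2=1.862, a3=1.392, a0=5.319; τ=−ln(0.9764)/5.319=0.004 → t=0.058; u2·a0=0.6270·5.319=3.335; a1=2.065 < 3.335 ≤ a1+a2=3.927 → R2 fires; C=6 Y=4 X=6 Q=7
Draw 3: a1=2.065, a2=1.596, a3=2.088, a0=5.749; τ=−ln(0.8529)/5.749=0.028 → t=0.086; u2·a0=0.3469·5.749=1.994 ≤ a1=2.065 → R1 fires; C=8 Y=4 X=6 Q=6
Draw 4: a1=1.770, a2=2.128, a3=2.088, a0=5.986; τ=−ln(0.5555)/5.986=0.098 → t=0.184; u2·a0=0.5007·5.986=2.997; a1=1.770 < 2.997 ≤ a1+a2=3.898 → R2 fires; C=7 Y=4 X=8 Q=6
Draw 5: a1=1.770, a2=1.862, a3=2.784, a0=6.416; τ=−ln(0.0011)/6.416=1.062 → t=1.246; u2·a0=0.6582·6.416=4.223; a1+a2=3.632 < 4.223 ≤ a1+…+a3=6.416 → R3 fires; C=7 Y=6 X=7 Q=6
Draw 6: a1=1.770, a2=1.862, a3=2.436, a0=6.068; τ=−ln(0.5227)/6.068=0.107 → t=1.353; u2·a0=0.2361·6.068=1.433 ≤ a1=1.770 → R1 fires; C=9 Y=6 X=7 Q=5
Draw 7: a1=1.475, a2=2.394, a3=2.436, a0=6.305; τ=−ln(0.0727)/6.305=0.416 → t=1.768 > T=1.45: stop.
Read off Q at T=1.45: 5

Q at T = 5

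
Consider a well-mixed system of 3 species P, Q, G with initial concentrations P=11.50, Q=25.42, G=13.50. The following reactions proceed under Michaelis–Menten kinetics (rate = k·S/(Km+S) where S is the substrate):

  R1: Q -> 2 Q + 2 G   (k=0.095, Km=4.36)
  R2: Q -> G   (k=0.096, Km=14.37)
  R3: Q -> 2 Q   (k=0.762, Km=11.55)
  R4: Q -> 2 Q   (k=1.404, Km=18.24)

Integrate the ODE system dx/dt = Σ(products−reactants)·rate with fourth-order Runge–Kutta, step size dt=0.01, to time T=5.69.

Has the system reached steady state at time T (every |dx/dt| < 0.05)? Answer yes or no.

RK4 with dt=0.01: 569 steps to T=5.69. Trajectory (selected grid times):
t=0.00: P=11.50 Q=25.42 G=13.50
t=0.63: P=11.50 Q=26.28 G=13.64
t=1.26: P=11.50 Q=27.16 G=13.78
t=1.90: P=11.50 Q=28.05 G=13.93
t=2.53: P=11.50 Q=28.95 G=14.07
t=3.16: P=11.50 Q=29.85 G=14.22
t=3.79: P=11.50 Q=30.76 G=14.36
t=4.43: P=11.50 Q=31.69 G=14.51
t=5.06: P=11.50 Q=32.62 G=14.66
t=5.69: P=11.50 Q=33.56 G=14.81
Rates at T: R1=0.0841, R2=0.0672, R3=0.5669, R4=0.9096
dx/dt at T (Σ net stoichiometry × rate): P=+0.0000, Q=+1.4933, G=+0.2354
Largest |dx/dt| is |+1.4933| (Q) ≥ 0.05 → not steady.

Steady state at T: no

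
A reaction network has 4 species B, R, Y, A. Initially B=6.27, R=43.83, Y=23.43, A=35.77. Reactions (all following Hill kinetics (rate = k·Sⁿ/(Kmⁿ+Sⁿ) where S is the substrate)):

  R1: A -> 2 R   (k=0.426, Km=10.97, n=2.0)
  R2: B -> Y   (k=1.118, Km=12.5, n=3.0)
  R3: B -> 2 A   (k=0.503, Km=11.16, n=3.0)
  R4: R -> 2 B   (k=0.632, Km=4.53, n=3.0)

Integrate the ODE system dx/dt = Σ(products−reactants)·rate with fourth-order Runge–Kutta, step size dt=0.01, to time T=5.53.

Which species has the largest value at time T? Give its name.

Dominant species at T: R

RK4 with dt=0.01: 553 steps to T=5.53. Trajectory (selected grid times):
t=0.00: B=6.27 R=43.83 Y=23.43 A=35.77
t=0.61: B=6.90 R=43.92 Y=23.52 A=35.64
t=1.23: B=7.51 R=44.01 Y=23.63 A=35.53
t=1.84: B=8.07 R=44.10 Y=23.76 A=35.45
t=2.46: B=8.60 R=44.19 Y=23.92 A=35.39
t=3.07: B=9.09 R=44.28 Y=24.10 A=35.36
t=3.69: B=9.55 R=44.37 Y=24.30 A=35.35
t=4.30: B=9.98 R=44.46 Y=24.52 A=35.35
t=4.92: B=10.38 R=44.55 Y=24.77 A=35.38
t=5.53: B=10.76 R=44.64 Y=25.02 A=35.43
At T=5.53: B=10.76 R=44.64 Y=25.02 A=35.43; the largest is R.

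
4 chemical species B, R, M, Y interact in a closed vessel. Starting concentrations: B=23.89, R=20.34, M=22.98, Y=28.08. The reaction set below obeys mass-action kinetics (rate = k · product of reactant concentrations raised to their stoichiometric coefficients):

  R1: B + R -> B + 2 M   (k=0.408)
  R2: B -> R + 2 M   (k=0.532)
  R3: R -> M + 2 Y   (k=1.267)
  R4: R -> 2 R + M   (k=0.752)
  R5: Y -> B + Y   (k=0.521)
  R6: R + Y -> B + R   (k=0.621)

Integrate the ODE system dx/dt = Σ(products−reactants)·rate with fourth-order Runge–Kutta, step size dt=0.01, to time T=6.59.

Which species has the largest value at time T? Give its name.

Dominant species at T: M

RK4 with dt=0.01: 659 steps to T=6.59. Trajectory (selected grid times):
t=0.00: B=23.89 R=20.34 M=22.98 Y=28.08
t=0.73: B=37.65 R=1.26 M=123.37 Y=9.97
t=1.46: B=32.22 R=1.26 M=178.60 Y=7.41
t=2.20: B=26.95 R=1.25 M=226.04 Y=5.95
t=2.93: B=22.57 R=1.24 M=265.30 Y=5.15
t=3.66: B=19.10 R=1.23 M=298.46 Y=4.69
t=4.39: B=16.46 R=1.21 M=326.88 Y=4.43
t=5.13: B=14.48 R=1.20 M=352.08 Y=4.28
t=5.86: B=13.06 R=1.19 M=374.29 Y=4.20
t=6.59: B=12.03 R=1.18 M=394.61 Y=4.15
At T=6.59: B=12.03 R=1.18 M=394.61 Y=4.15; the largest is M.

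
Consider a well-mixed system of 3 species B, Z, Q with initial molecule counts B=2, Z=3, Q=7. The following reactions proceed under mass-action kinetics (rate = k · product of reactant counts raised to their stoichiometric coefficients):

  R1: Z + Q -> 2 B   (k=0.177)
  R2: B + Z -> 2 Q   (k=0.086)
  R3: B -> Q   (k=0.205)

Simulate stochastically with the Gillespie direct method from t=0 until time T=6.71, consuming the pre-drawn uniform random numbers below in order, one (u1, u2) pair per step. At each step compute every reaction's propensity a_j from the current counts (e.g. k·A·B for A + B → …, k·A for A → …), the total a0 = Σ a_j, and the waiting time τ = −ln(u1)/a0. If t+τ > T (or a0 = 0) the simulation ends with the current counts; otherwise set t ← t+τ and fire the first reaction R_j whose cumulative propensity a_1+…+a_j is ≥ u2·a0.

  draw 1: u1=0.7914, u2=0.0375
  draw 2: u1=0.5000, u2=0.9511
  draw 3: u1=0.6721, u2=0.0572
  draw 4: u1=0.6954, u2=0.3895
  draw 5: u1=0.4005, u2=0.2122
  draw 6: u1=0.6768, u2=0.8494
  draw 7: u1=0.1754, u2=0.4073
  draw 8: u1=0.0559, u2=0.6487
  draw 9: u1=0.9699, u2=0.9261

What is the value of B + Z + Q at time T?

Value at T = 12

Check how each reaction changes W = B + Z + Q (weight of products minus weight of reactants):
R1: Z + Q -> 2 B: (1·2) − (1·1 + 1·1) = 2 − 2 = 0
R2: B + Z -> 2 Q: (1·2) − (1·1 + 1·1) = 2 − 2 = 0
R3: B -> Q: (1·1) − (1·1) = 1 − 1 = 0
Every reaction leaves W unchanged, so W is conserved and no simulation is needed: W(T) = W(0) = 2 + 3 + 7 = 12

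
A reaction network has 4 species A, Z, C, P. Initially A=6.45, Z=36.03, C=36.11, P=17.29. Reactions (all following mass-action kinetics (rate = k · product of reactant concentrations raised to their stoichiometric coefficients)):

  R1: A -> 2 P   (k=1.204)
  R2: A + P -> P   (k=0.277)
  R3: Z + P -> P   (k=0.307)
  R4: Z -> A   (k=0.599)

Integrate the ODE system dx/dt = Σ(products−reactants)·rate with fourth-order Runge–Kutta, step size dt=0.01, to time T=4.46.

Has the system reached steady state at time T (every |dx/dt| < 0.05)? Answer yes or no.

RK4 with dt=0.01: 446 steps to T=4.46. Trajectory (selected grid times):
t=0.00: A=6.45 Z=36.03 C=36.11 P=17.29
t=0.50: A=0.63 Z=1.32 C=36.11 P=20.68
t=0.99: A=0.03 Z=0.04 C=36.11 P=20.92
t=1.49: A=0.00 Z=0.00 C=36.11 P=20.93
t=1.98: A=0.00 Z=0.00 C=36.11 P=20.93
t=2.48: A=0.00 Z=0.00 C=36.11 P=20.93
t=2.97: A=0.00 Z=0.00 C=36.11 P=20.93
t=3.47: A=0.00 Z=0.00 C=36.11 P=20.93
t=3.96: A=0.00 Z=0.00 C=36.11 P=20.93
t=4.46: A=0.00 Z=0.00 C=36.11 P=20.93
Rates at T: R1=0.0000, R2=0.0000, R3=0.0000, R4=0.0000
dx/dt at T (Σ net stoichiometry × rate): A=-0.0000, Z=-0.0000, C=+0.0000, P=+0.0000
Largest |dx/dt| is |-0.0000| (A) < 0.05 → steady.

Steady state at T: yes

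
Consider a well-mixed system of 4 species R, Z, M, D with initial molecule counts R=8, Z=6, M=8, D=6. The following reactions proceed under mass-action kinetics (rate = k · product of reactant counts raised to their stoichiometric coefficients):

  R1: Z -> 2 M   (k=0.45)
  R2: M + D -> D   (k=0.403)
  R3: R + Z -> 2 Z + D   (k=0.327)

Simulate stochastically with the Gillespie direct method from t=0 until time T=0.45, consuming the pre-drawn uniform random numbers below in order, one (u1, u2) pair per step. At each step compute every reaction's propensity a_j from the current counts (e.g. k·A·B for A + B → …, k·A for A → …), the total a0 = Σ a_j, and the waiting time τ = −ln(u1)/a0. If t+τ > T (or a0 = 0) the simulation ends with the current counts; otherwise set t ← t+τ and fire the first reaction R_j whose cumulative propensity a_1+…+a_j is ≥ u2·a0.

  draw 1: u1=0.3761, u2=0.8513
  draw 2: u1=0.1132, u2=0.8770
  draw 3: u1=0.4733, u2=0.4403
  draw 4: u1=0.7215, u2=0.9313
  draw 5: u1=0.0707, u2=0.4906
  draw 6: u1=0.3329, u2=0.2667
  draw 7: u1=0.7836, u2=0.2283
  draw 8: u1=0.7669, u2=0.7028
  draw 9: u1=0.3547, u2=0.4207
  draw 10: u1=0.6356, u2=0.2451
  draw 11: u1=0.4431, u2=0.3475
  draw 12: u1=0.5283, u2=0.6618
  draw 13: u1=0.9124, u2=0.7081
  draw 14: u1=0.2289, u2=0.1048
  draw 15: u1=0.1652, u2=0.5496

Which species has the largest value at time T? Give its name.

Dominant species at T: D

t=0.000: R=8 Z=6 M=8 D=6
Draw 1: a1=2.700, a2=19.344, a3=15.696, a0=37.740; τ=−ln(0.3761)/37.740=0.026 → t=0.026; u2·a0=0.8513·37.740=32.128; a1+a2=22.044 < 32.128 ≤ a1+…+a3=37.740 → R3 fires; R=7 Z=7 M=8 D=7
Draw 2: a1=3.150, a2=22.568, a3=16.023, a0=41.741; τ=−ln(0.1132)/41.741=0.052 → t=0.078; u2·a0=0.8770·41.741=36.607; a1+a2=25.718 < 36.607 ≤ a1+…+a3=41.741 → R3 fires; R=6 Z=8 M=8 D=8
Draw 3: a1=3.600, a2=25.792, a3=15.696, a0=45.088; τ=−ln(0.4733)/45.088=0.017 → t=0.095; u2·a0=0.4403·45.088=19.852; a1=3.600 < 19.852 ≤ a1+a2=29.392 → R2 fires; R=6 Z=8 M=7 D=8
Draw 4: a1=3.600, a2=22.568, a3=15.696, a0=41.864; τ=−ln(0.7215)/41.864=0.008 → t=0.102; u2·a0=0.9313·41.864=38.988; a1+a2=26.168 < 38.988 ≤ a1+…+a3=41.864 → R3 fires; R=5 Z=9 M=7 D=9
Draw 5: a1=4.050, a2=25.389, a3=14.715, a0=44.154; τ=−ln(0.0707)/44.154=0.060 → t=0.162; u2·a0=0.4906·44.154=21.662; a1=4.050 < 21.662 ≤ a1+a2=29.439 → R2 fires; R=5 Z=9 M=6 D=9
Draw 6: a1=4.050, a2=21.762, a3=14.715, a0=40.527; τ=−ln(0.3329)/40.527=0.027 → t=0.190; u2·a0=0.2667·40.527=10.809; a1=4.050 < 10.809 ≤ a1+a2=25.812 → R2 fires; R=5 Z=9 M=5 D=9
Draw 7: a1=4.050, a2=18.135, a3=14.715, a0=36.900; τ=−ln(0.7836)/36.900=0.007 → t=0.196; u2·a0=0.2283·36.900=8.424; a1=4.050 < 8.424 ≤ a1+a2=22.185 → R2 fires; R=5 Z=9 M=4 D=9
Draw 8: a1=4.050, a2=14.508, a3=14.715, a0=33.273; τ=−ln(0.7669)/33.273=0.008 → t=0.204; u2·a0=0.7028·33.273=23.384; a1+a2=18.558 < 23.384 ≤ a1+…+a3=33.273 → R3 fires; R=4 Z=10 M=4 D=10
Draw 9: a1=4.500, a2=16.120, a3=13.080, a0=33.700; τ=−ln(0.3547)/33.700=0.031 → t=0.235; u2·a0=0.4207·33.700=14.178; a1=4.500 < 14.178 ≤ a1+a2=20.620 → R2 fires; R=4 Z=10 M=3 D=10
Draw 10: a1=4.500, a2=12.090, a3=13.080, a0=29.670; τ=−ln(0.6356)/29.670=0.015 → t=0.250; u2·a0=0.2451·29.670=7.272; a1=4.500 < 7.272 ≤ a1+a2=16.590 → R2 fires; R=4 Z=10 M=2 D=10
Draw 11: a1=4.500, a2=8.060, a3=13.080, a0=25.640; τ=−ln(0.4431)/25.640=0.032 → t=0.282; u2·a0=0.3475·25.640=8.910; a1=4.500 < 8.910 ≤ a1+a2=12.560 → R2 fires; R=4 Z=10 M=1 D=10
Draw 12: a1=4.500, a2=4.030, a3=13.080, a0=21.610; τ=−ln(0.5283)/21.610=0.030 → t=0.312; u2·a0=0.6618·21.610=14.301; a1+a2=8.530 < 14.301 ≤ a1+…+a3=21.610 → R3 fires; R=3 Z=11 M=1 D=11
Draw 13: a1=4.950, a2=4.433, a3=10.791, a0=20.174; τ=−ln(0.9124)/20.174=0.005 → t=0.316; u2·a0=0.7081·20.174=14.285; a1+a2=9.383 < 14.285 ≤ a1+…+a3=20.174 → R3 fires; R=2 Z=12 M=1 D=12
Draw 14: a1=5.400, a2=4.836, a3=7.848, a0=18.084; τ=−ln(0.2289)/18.084=0.082 → t=0.398; u2·a0=0.1048·18.084=1.895 ≤ a1=5.400 → R1 fires; R=2 Z=11 M=3 D=12
Draw 15: a1=4.950, a2=14.508, a3=7.194, a0=26.652; τ=−ln(0.1652)/26.652=0.068 → t=0.465 > T=0.45: stop.
At T=0.45: R=2 Z=11 M=3 D=12; the largest is D.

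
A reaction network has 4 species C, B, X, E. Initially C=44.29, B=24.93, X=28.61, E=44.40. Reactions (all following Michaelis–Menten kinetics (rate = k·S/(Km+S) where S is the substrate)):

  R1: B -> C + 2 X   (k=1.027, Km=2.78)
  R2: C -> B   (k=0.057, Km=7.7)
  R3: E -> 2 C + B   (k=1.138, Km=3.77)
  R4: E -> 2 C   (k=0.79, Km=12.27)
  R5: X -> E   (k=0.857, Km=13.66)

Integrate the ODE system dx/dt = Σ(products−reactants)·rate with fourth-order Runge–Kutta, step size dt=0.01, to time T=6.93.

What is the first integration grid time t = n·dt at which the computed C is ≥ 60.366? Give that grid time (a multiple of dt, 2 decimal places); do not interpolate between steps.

RK4 with dt=0.01: 693 steps to T=6.93. Trajectory (selected grid times):
t=0.00: C=44.29 B=24.93 X=28.61 E=44.40
t=0.77: C=47.53 B=25.06 X=29.58 E=43.57
t=1.54: C=50.76 B=25.19 X=30.55 E=42.74
t=2.31: C=53.99 B=25.33 X=31.52 E=41.92
t=3.08: C=57.21 B=25.45 X=32.48 E=41.11
t=3.83: C=60.34 B=25.58 X=33.42 E=40.33
t=3.84: C=60.38 B=25.58 X=33.43 E=40.32
t=3.85: C=60.42 B=25.58 X=33.44 E=40.31
t=4.62: C=63.63 B=25.71 X=34.40 E=39.51
t=5.39: C=66.83 B=25.83 X=35.35 E=38.73
t=6.16: C=70.02 B=25.96 X=36.30 E=37.94
t=6.93: C=73.20 B=26.08 X=37.25 E=37.17
C(3.83)=60.339 < 60.366 but C(3.84)=60.380 ≥ 60.366, so the first grid time is t=3.84.

Threshold first reached at t = 3.84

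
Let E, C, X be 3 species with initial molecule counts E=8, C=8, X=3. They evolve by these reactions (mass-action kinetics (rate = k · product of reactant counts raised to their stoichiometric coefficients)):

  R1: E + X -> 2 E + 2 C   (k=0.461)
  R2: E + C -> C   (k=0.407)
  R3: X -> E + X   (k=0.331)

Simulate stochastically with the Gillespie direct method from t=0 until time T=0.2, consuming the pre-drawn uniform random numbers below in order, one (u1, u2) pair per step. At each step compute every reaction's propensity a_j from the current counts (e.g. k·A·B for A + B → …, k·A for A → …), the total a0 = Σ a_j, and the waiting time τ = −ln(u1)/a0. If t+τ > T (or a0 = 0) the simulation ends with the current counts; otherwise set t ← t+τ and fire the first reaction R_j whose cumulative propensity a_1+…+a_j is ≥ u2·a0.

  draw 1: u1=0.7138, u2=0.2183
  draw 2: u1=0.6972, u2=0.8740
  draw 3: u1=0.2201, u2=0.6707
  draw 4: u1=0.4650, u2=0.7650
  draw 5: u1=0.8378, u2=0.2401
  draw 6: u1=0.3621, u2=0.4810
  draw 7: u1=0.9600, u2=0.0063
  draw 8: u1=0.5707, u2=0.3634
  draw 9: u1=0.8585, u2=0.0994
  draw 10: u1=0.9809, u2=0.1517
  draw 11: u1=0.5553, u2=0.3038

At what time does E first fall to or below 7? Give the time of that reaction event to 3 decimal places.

Threshold first reached at t = 0.054

t=0.000: E=8 C=8 X=3
Draw 1: a1=11.064, a2=26.048, a3=0.993, a0=38.105; τ=−ln(0.7138)/38.105=0.009 → t=0.009; u2·a0=0.2183·38.105=8.318 ≤ a1=11.064 → R1 fires; E=9 C=10 X=2
Draw 2: a1=8.298, a2=36.630, a3=0.662, a0=45.590; τ=−ln(0.6972)/45.590=0.008 → t=0.017; u2·a0=0.8740·45.590=39.846; a1=8.298 < 39.846 ≤ a1+a2=44.928 → R2 fires; E=8 C=10 X=2
Draw 3: a1=7.376, a2=32.560, a3=0.662, a0=40.598; τ=−ln(0.2201)/40.598=0.037 → t=0.054; u2·a0=0.6707·40.598=27.229; a1=7.376 < 27.229 ≤ a1+a2=39.936 → R2 fires; E=7 C=10 X=2
Draw 4: a1=6.454, a2=28.490, a3=0.662, a0=35.606; τ=−ln(0.4650)/35.606=0.022 → t=0.076; u2·a0=0.7650·35.606=27.239; a1=6.454 < 27.239 ≤ a1+a2=34.944 → R2 fires; E=6 C=10 X=2
Draw 5: a1=5.532, a2=24.420, a3=0.662, a0=30.614; τ=−ln(0.8378)/30.614=0.006 → t=0.081; u2·a0=0.2401·30.614=7.350; a1=5.532 < 7.350 ≤ a1+a2=29.952 → R2 fires; E=5 C=10 X=2
Draw 6: a1=4.610, a2=20.350, a3=0.662, a0=25.622; τ=−ln(0.3621)/25.622=0.040 → t=0.121; u2·a0=0.4810·25.622=12.324; a1=4.610 < 12.324 ≤ a1+a2=24.960 → R2 fires; E=4 C=10 X=2
Draw 7: a1=3.688, a2=16.280, a3=0.662, a0=20.630; τ=−ln(0.9600)/20.630=0.002 → t=0.123; u2·a0=0.0063·20.630=0.130 ≤ a1=3.688 → R1 fires; E=5 C=12 X=1
Draw 8: a1=2.305, a2=24.420, a3=0.331, a0=27.056; τ=−ln(0.5707)/27.056=0.021 → t=0.144; u2·a0=0.3634·27.056=9.832; a1=2.305 < 9.832 ≤ a1+a2=26.725 → R2 fires; E=4 C=12 X=1
Draw 9: a1=1.844, a2=19.536, a3=0.331, a0=21.711; τ=−ln(0.8585)/21.711=0.007 → t=0.151; u2·a0=0.0994·21.711=2.158; a1=1.844 < 2.158 ≤ a1+a2=21.380 → R2 fires; E=3 C=12 X=1
Draw 10: a1=1.383, a2=14.652, a3=0.331, a0=16.366; τ=−ln(0.9809)/16.366=0.001 → t=0.152; u2·a0=0.1517·16.366=2.483; a1=1.383 < 2.483 ≤ a1+a2=16.035 → R2 fires; E=2 C=12 X=1
Draw 11: a1=0.922, a2=9.768, a3=0.331, a0=11.021; τ=−ln(0.5553)/11.021=0.053 → t=0.205 > T=0.2: stop.
E first becomes ≤ 7 when it reaches 7 at the event at t=0.054.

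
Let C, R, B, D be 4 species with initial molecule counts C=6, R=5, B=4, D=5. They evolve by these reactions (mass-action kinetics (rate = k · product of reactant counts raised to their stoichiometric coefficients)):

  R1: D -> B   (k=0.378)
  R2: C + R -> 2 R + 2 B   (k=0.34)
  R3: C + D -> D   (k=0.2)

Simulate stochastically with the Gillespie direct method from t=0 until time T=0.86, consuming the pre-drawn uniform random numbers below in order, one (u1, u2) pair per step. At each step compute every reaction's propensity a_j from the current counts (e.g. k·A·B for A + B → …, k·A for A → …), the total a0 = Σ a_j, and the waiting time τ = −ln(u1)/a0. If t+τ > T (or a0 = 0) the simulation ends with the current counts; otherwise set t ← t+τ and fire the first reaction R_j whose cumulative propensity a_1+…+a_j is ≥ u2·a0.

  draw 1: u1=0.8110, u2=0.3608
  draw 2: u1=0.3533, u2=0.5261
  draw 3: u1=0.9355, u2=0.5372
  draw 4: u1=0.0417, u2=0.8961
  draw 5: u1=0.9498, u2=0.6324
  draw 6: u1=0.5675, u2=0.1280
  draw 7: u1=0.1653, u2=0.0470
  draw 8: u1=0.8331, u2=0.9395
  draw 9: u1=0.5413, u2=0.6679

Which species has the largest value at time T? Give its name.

t=0.000: C=6 R=5 B=4 D=5
Draw 1: a1=1.890, a2=10.200, a3=6.000, a0=18.090; τ=−ln(0.8110)/18.090=0.012 → t=0.012; u2·a0=0.3608·18.090=6.527; a1=1.890 < 6.527 ≤ a1+a2=12.090 → R2 fires; C=5 R=6 B=6 D=5
Draw 2: a1=1.890, a2=10.200, a3=5.000, a0=17.090; τ=−ln(0.3533)/17.090=0.061 → t=0.072; u2·a0=0.5261·17.090=8.991; a1=1.890 < 8.991 ≤ a1+a2=12.090 → R2 fires; C=4 R=7 B=8 D=5
Draw 3: a1=1.890, a2=9.520, a3=4.000, a0=15.410; τ=−ln(0.9355)/15.410=0.004 → t=0.077; u2·a0=0.5372·15.410=8.278; a1=1.890 < 8.278 ≤ a1+a2=11.410 → R2 fires; C=3 R=8 B=10 D=5
Draw 4: a1=1.890, a2=8.160, a3=3.000, a0=13.050; τ=−ln(0.0417)/13.050=0.243 → t=0.320; u2·a0=0.8961·13.050=11.694; a1+a2=10.050 < 11.694 ≤ a1+…+a3=13.050 → R3 fires; C=2 R=8 B=10 D=5
Draw 5: a1=1.890, a2=5.440, a3=2.000, a0=9.330; τ=−ln(0.9498)/9.330=0.006 → t=0.326; u2·a0=0.6324·9.330=5.900; a1=1.890 < 5.900 ≤ a1+a2=7.330 → R2 fires; C=1 R=9 B=12 D=5
Draw 6: a1=1.890, a2=3.060, a3=1.000, a0=5.950; τ=−ln(0.5675)/5.950=0.095 → t=0.421; u2·a0=0.1280·5.950=0.762 ≤ a1=1.890 → R1 fires; C=1 R=9 B=13 D=4
Draw 7: a1=1.512, a2=3.060, a3=0.800, a0=5.372; τ=−ln(0.1653)/5.372=0.335 → t=0.756; u2·a0=0.0470·5.372=0.252 ≤ a1=1.512 → R1 fires; C=1 R=9 B=14 D=3
Draw 8: a1=1.134, a2=3.060, a3=0.600, a0=4.794; τ=−ln(0.8331)/4.794=0.038 → t=0.794; u2·a0=0.9395·4.794=4.504; a1+a2=4.194 < 4.504 ≤ a1+…+a3=4.794 → R3 fires; C=0 R=9 B=14 D=3
Draw 9: a1=1.134, a2=0.000, a3=0.000, a0=1.134; τ=−ln(0.5413)/1.134=0.541 → t=1.335 > T=0.86: stop.
At T=0.86: C=0 R=9 B=14 D=3; the largest is B.

Dominant species at T: B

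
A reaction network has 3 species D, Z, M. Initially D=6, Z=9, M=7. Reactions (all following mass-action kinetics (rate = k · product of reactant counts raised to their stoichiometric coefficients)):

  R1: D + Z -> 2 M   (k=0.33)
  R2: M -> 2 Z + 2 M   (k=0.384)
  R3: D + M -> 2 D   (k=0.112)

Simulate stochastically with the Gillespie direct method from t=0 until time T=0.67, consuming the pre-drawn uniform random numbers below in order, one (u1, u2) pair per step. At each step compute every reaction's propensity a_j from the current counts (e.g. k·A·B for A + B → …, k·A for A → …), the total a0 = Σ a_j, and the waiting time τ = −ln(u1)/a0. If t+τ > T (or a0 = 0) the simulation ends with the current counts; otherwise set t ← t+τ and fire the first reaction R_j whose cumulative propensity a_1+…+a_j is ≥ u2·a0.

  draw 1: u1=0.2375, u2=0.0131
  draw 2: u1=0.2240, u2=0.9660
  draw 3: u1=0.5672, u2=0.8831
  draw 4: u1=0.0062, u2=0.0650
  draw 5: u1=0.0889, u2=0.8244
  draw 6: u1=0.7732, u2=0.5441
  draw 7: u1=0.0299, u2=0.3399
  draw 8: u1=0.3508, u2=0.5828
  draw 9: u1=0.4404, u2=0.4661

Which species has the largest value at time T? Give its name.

Dominant species at T: M

t=0.000: D=6 Z=9 M=7
Draw 1: a1=17.820, a2=2.688, a3=4.704, a0=25.212; τ=−ln(0.2375)/25.212=0.057 → t=0.057; u2·a0=0.0131·25.212=0.330 ≤ a1=17.820 → R1 fires; D=5 Z=8 M=9
Draw 2: a1=13.200, a2=3.456, a3=5.040, a0=21.696; τ=−ln(0.2240)/21.696=0.069 → t=0.126; u2·a0=0.9660·21.696=20.958; a1+a2=16.656 < 20.958 ≤ a1+…+a3=21.696 → R3 fires; D=6 Z=8 M=8
Draw 3: a1=15.840, a2=3.072, a3=5.376, a0=24.288; τ=−ln(0.5672)/24.288=0.023 → t=0.149; u2·a0=0.8831·24.288=21.449; a1+a2=18.912 < 21.449 ≤ a1+…+a3=24.288 → R3 fires; D=7 Z=8 M=7
Draw 4: a1=18.480, a2=2.688, a3=5.488, a0=26.656; τ=−ln(0.0062)/26.656=0.191 → t=0.340; u2·a0=0.0650·26.656=1.733 ≤ a1=18.480 → R1 fires; D=6 Z=7 M=9
Draw 5: a1=13.860, a2=3.456, a3=6.048, a0=23.364; τ=−ln(0.0889)/23.364=0.104 → t=0.444; u2·a0=0.8244·23.364=19.261; a1+a2=17.316 < 19.261 ≤ a1+…+a3=23.364 → R3 fires; D=7 Z=7 M=8
Draw 6: a1=16.170, a2=3.072, a3=6.272, a0=25.514; τ=−ln(0.7732)/25.514=0.010 → t=0.454; u2·a0=0.5441·25.514=13.882 ≤ a1=16.170 → R1 fires; D=6 Z=6 M=10
Draw 7: a1=11.880, a2=3.840, a3=6.720, a0=22.440; τ=−ln(0.0299)/22.440=0.156 → t=0.610; u2·a0=0.3399·22.440=7.627 ≤ a1=11.880 → R1 fires; D=5 Z=5 M=12
Draw 8: a1=8.250, a2=4.608, a3=6.720, a0=19.578; τ=−ln(0.3508)/19.578=0.054 → t=0.664; u2·a0=0.5828·19.578=11.410; a1=8.250 < 11.410 ≤ a1+a2=12.858 → R2 fires; D=5 Z=7 M=13
Draw 9: a1=11.550, a2=4.992, a3=7.280, a0=23.822; τ=−ln(0.4404)/23.822=0.034 → t=0.698 > T=0.67: stop.
At T=0.67: D=5 Z=7 M=13; the largest is M.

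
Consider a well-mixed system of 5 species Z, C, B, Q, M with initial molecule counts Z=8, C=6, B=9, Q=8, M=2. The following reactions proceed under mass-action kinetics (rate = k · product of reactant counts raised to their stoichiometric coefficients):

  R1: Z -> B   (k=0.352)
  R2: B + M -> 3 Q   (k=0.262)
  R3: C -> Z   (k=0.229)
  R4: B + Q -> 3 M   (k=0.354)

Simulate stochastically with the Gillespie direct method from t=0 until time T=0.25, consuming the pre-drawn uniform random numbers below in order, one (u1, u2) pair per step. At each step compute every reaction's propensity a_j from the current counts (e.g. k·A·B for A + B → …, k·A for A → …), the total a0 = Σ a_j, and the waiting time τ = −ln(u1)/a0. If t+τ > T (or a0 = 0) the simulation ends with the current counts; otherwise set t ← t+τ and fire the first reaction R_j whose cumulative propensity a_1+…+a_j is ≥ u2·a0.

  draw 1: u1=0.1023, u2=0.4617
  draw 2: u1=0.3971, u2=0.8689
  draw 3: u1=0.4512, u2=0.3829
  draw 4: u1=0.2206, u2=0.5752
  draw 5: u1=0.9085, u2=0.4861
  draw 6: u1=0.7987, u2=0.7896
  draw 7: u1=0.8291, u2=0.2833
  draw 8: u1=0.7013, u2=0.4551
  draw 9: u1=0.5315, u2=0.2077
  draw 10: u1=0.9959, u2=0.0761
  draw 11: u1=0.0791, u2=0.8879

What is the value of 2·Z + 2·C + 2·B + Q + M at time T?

Check how each reaction changes W = 2·Z + 2·C + 2·B + Q + M (weight of products minus weight of reactants):
R1: Z -> B: (2·1) − (2·1) = 2 − 2 = 0
R2: B + M -> 3 Q: (1·3) − (2·1 + 1·1) = 3 − 3 = 0
R3: C -> Z: (2·1) − (2·1) = 2 − 2 = 0
R4: B + Q -> 3 M: (1·3) − (2·1 + 1·1) = 3 − 3 = 0
Every reaction leaves W unchanged, so W is conserved and no simulation is needed: W(T) = W(0) = 2·8 + 2·6 + 2·9 + 8 + 2 = 56

Value at T = 56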